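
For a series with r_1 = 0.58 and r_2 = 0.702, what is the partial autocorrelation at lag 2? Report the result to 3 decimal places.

φ_{22} = (r_2 − r_1²) / (1 − r_1²)
r_1² = (0.58)² = 0.3364
Numerator = 0.702 − 0.3364 = 0.3656; denominator = 1 − 0.3364 = 0.6636
φ_{22} = 0.3656 / 0.6636 = 0.551

0.551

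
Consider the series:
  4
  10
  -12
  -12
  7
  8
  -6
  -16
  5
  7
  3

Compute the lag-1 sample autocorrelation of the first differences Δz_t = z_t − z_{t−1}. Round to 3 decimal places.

-0.100

First differences Δz: 6, -22, 0, 19, 1, -14, -10, 21, 2, -4
Mean of differences = -0.1000
Numerator Σ(Δz_t−Δz̄)(Δz_{t+1}−Δz̄) = -163.3100
Denominator Σ(Δz_t−Δz̄)² = 1638.9000
r_1(Δz) = -163.3100 / 1638.9000 = -0.100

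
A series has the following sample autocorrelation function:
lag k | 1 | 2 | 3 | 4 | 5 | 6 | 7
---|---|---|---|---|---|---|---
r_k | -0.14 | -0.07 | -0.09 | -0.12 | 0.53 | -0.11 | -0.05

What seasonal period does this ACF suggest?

5

The largest autocorrelation is r_5 = 0.53; the remaining lags stay at or below -0.05.
The dominant spike at lag 5 indicates a seasonal period of 5.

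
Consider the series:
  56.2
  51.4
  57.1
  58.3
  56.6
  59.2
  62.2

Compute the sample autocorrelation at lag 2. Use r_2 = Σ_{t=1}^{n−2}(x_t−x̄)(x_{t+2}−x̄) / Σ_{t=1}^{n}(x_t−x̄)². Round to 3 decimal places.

Mean x̄ = (56.2 + 51.4 + 57.1 + 58.3 + 56.6 + 59.2 + 62.2)/7 = 57.2857
Deviations from mean: -1.0857, -5.8857, -0.1857, 1.0143, -0.6857, 1.9143, 4.9143
Σ(x_t−x̄)(x_{t+2}−x̄) = (0.2016) + (-5.9698) + (0.1273) + (1.9416) + (-3.3698) = -7.0690
Denominator Σ(x_t−x̄)² = 65.1686
r_2 = -7.0690 / 65.1686 = -0.108

-0.108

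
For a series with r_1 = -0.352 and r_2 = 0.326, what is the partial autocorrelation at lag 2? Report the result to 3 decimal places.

φ_{22} = (r_2 − r_1²) / (1 − r_1²)
r_1² = (-0.352)² = 0.123904
Numerator = 0.326 − 0.1239 = 0.2021; denominator = 1 − 0.1239 = 0.8761
φ_{22} = 0.2021 / 0.8761 = 0.231

0.231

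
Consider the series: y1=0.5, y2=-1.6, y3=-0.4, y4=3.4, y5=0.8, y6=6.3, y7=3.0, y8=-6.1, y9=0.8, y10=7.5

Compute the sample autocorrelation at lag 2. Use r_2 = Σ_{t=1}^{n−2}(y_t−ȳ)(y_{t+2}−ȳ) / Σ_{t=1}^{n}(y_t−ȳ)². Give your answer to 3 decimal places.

-0.565

Mean ȳ = (0.5 − 1.6 − 0.4 + 3.4 + 0.8 + 6.3 + 3.0 − 6.1 + 0.8 + 7.5)/10 = 1.4200
Numerator Σ_{t=1}^{8}(y_t−ȳ)(y_{t+2}−ȳ) = -77.8928
Denominator Σ(y_t−ȳ)² = 137.7960
r_2 = -77.8928 / 137.7960 = -0.565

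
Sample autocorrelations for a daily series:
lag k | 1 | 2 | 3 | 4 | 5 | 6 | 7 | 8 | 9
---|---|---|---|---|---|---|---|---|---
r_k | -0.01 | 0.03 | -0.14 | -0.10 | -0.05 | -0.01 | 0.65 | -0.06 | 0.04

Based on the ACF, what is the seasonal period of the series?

The largest autocorrelation is r_7 = 0.65; the remaining lags stay at or below 0.04.
The dominant spike at lag 7 indicates a seasonal period of 7.

7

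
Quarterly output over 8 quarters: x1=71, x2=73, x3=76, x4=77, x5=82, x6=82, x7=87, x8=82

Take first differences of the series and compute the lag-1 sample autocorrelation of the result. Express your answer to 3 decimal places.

First differences Δx: 2, 3, 1, 5, 0, 5, -5
Mean of differences = 1.5714
Numerator Σ(Δx_t−Δx̄)(Δx_{t+1}−Δx̄) = -35.4694
Denominator Σ(Δx_t−Δx̄)² = 71.7143
r_1(Δx) = -35.4694 / 71.7143 = -0.495

-0.495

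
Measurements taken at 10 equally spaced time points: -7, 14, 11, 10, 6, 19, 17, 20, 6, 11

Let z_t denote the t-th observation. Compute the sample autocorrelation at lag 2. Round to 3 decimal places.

0.010

Mean z̄ = (-7 + 14 + 11 + 10 + 6 + 19 + 17 + 20 + 6 + 11)/10 = 10.7000
Numerator Σ_{t=1}^{8}(z_t−z̄)(z_{t+2}−z̄) = 5.9200
Denominator Σ(z_t−z̄)² = 564.1000
r_2 = 5.9200 / 564.1000 = 0.010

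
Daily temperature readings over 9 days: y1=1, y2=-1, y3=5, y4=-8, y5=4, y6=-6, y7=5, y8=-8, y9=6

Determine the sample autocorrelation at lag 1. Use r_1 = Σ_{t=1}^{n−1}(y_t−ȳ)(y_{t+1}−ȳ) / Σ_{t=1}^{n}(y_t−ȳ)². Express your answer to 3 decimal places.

-0.830

Mean ȳ = (1 − 1 + 5 − 8 + 4 − 6 + 5 − 8 + 6)/9 = -0.2222
Numerator Σ_{t=1}^{8}(y_t−ȳ)(y_{t+1}−ȳ) = -222.0494
Denominator Σ(y_t−ȳ)² = 267.5556
r_1 = -222.0494 / 267.5556 = -0.830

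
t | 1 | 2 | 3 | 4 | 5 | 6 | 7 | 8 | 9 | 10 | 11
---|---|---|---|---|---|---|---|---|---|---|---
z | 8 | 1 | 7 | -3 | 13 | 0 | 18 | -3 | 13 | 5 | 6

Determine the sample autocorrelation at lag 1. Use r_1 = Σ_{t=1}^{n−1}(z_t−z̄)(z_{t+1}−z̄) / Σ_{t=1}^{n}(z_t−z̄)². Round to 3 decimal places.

Mean z̄ = (8 + 1 + 7 − 3 + 13 + 0 + 18 − 3 + 13 + 5 + 6)/11 = 5.9091
Numerator Σ_{t=1}^{10}(z_t−z̄)(z_{t+1}−z̄) = -379.2810
Denominator Σ(z_t−z̄)² = 470.9091
r_1 = -379.2810 / 470.9091 = -0.805

-0.805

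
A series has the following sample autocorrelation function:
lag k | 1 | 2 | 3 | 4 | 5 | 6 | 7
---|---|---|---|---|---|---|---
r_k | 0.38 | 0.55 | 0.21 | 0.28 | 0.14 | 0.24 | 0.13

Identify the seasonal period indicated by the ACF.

The largest autocorrelation is r_2 = 0.55; the remaining lags stay at or below 0.38.
The dominant spike at lag 2 indicates a seasonal period of 2.

2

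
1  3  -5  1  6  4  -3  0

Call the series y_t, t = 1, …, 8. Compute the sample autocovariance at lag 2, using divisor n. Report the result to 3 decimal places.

-6.598

Mean ȳ = (1 + 3 − 5 + 1 + 6 + 4 − 3 + 0)/8 = 0.8750
Deviations: 0.1250, 2.1250, -5.8750, 0.1250, 5.1250, 3.1250, -3.8750, -0.8750
Σ_{t=1}^{6}(y_t−ȳ)(y_{t+2}−ȳ) = -52.7813
γ_2 = -52.7813 / 8 = -6.598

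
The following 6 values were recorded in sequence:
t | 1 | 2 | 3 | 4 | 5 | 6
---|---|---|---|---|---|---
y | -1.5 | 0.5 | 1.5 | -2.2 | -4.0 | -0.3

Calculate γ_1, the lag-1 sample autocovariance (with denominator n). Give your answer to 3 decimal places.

Mean ȳ = (-1.5 + 0.5 + 1.5 − 2.2 − 4.0 − 0.3)/6 = -1.0000
Deviations: -0.5000, 1.5000, 2.5000, -1.2000, -3.0000, 0.7000
Σ_{t=1}^{5}(y_t−ȳ)(y_{t+1}−ȳ) = 1.5000
γ_1 = 1.5000 / 6 = 0.250

0.250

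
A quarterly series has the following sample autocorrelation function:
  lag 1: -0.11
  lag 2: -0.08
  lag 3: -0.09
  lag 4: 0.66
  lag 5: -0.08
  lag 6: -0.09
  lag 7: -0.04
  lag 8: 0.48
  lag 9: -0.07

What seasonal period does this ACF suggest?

The largest autocorrelation is r_4 = 0.66, with a weaker echo at lag 8 (0.48); the remaining lags stay at or below -0.04.
The dominant spike at lag 4 indicates a seasonal period of 4.

4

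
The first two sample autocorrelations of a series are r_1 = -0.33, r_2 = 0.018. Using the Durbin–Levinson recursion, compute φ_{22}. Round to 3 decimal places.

φ_{22} = (r_2 − r_1²) / (1 − r_1²)
r_1² = (-0.33)² = 0.1089
Numerator = 0.018 − 0.1089 = -0.0909; denominator = 1 − 0.1089 = 0.8911
φ_{22} = -0.0909 / 0.8911 = -0.102

-0.102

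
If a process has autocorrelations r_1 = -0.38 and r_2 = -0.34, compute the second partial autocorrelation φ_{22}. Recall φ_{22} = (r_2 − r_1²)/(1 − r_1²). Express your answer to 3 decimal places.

φ_{22} = (r_2 − r_1²) / (1 − r_1²)
r_1² = (-0.38)² = 0.1444
Numerator = -0.34 − 0.1444 = -0.4844; denominator = 1 − 0.1444 = 0.8556
φ_{22} = -0.4844 / 0.8556 = -0.566

-0.566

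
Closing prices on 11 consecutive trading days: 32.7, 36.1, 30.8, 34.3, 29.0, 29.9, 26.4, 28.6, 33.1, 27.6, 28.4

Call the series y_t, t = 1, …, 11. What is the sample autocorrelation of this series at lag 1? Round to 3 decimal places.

Mean ȳ = (32.7 + 36.1 + 30.8 + 34.3 + 29.0 + 29.9 + 26.4 + 28.6 + 33.1 + 27.6 + 28.4)/11 = 30.6273
Numerator Σ_{t=1}^{10}(y_t−ȳ)(y_{t+1}−ȳ) = 14.0183
Denominator Σ(y_t−ȳ)² = 93.1618
r_1 = 14.0183 / 93.1618 = 0.150

0.150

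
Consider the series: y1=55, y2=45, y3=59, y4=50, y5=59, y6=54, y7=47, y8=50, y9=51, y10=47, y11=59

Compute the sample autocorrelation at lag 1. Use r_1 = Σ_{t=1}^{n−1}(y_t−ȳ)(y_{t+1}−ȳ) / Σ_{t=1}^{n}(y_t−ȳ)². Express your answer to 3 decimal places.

Mean ȳ = (55 + 45 + 59 + 50 + 59 + 54 + 47 + 50 + 51 + 47 + 59)/11 = 52.3636
Numerator Σ_{t=1}^{10}(y_t−ȳ)(y_{t+1}−ȳ) = -109.9504
Denominator Σ(y_t−ȳ)² = 266.5455
r_1 = -109.9504 / 266.5455 = -0.413

-0.413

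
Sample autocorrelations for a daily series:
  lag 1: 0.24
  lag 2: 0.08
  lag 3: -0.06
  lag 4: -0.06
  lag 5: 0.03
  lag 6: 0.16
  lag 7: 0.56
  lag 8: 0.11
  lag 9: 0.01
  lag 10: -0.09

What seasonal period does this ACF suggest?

The largest autocorrelation is r_7 = 0.56; the remaining lags stay at or below 0.24. The elevated value at lag 1 (0.24), dropping to 0.08 at lag 2, reflects decaying short-term dependence rather than seasonality.
The dominant spike at lag 7 indicates a seasonal period of 7.

7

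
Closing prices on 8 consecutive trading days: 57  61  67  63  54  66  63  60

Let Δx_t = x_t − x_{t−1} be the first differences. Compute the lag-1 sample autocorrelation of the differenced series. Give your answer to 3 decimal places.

First differences Δx: 4, 6, -4, -9, 12, -3, -3
Mean of differences = 0.4286
Numerator Σ(Δx_t−Δx̄)(Δx_{t+1}−Δx̄) = -100.0408
Denominator Σ(Δx_t−Δx̄)² = 309.7143
r_1(Δx) = -100.0408 / 309.7143 = -0.323

-0.323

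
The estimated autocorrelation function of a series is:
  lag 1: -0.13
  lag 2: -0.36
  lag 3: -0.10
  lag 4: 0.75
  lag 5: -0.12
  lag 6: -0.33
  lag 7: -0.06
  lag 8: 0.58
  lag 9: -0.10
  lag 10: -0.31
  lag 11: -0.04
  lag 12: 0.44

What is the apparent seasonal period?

4

The largest autocorrelation is r_4 = 0.75, with weaker echoes at lags 8 (0.58) and 12 (0.44); the remaining lags stay at or below -0.04.
The dominant spike at lag 4 indicates a seasonal period of 4.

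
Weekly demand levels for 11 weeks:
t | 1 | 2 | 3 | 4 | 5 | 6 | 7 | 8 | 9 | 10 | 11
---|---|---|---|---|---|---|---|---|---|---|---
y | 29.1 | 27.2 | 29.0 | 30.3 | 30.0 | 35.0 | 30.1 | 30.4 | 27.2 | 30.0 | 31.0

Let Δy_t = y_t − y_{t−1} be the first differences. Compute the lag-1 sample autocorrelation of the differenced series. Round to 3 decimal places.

First differences Δy: -1.9, 1.8, 1.3, -0.3, 5.0, -4.9, 0.3, -3.2, 2.8, 1.0
Mean of differences = 0.1900
Numerator Σ(Δy_t−Δȳ)(Δy_{t+1}−Δȳ) = -36.6281
Denominator Σ(Δy_t−Δȳ)² = 76.4490
r_1(Δy) = -36.6281 / 76.4490 = -0.479

-0.479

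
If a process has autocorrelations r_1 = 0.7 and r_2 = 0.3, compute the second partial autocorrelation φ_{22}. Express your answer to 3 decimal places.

φ_{22} = (r_2 − r_1²) / (1 − r_1²)
r_1² = (0.7)² = 0.49
Numerator = 0.3 − 0.4900 = -0.1900; denominator = 1 − 0.4900 = 0.5100
φ_{22} = -0.1900 / 0.5100 = -0.373

-0.373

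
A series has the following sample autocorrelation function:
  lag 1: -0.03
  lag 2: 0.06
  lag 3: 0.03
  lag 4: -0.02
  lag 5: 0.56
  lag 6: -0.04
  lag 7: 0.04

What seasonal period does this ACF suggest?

The largest autocorrelation is r_5 = 0.56; the remaining lags stay at or below 0.06.
The dominant spike at lag 5 indicates a seasonal period of 5.

5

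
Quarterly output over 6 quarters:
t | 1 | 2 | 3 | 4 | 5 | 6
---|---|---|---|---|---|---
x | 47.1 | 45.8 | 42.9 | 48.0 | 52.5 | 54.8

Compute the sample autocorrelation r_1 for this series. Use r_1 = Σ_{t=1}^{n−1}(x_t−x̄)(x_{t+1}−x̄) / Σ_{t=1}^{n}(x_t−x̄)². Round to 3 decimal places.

0.466

Mean x̄ = (47.1 + 45.8 + 42.9 + 48.0 + 52.5 + 54.8)/6 = 48.5167
Deviations from mean: -1.4167, -2.7167, -5.6167, -0.5167, 3.9833, 6.2833
Numerator Σ_{t=1}^{5}(x_t−x̄)(x_{t+1}−x̄) = 44.9797
Denominator Σ(x_t−x̄)² = 96.5483
r_1 = 44.9797 / 96.5483 = 0.466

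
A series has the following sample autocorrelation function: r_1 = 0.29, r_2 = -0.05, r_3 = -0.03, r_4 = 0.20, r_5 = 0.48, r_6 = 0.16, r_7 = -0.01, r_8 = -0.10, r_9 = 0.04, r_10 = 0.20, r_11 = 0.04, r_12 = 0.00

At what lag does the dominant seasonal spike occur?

The largest autocorrelation is r_5 = 0.48; the remaining lags stay at or below 0.29.
The dominant spike at lag 5 indicates a seasonal period of 5.

5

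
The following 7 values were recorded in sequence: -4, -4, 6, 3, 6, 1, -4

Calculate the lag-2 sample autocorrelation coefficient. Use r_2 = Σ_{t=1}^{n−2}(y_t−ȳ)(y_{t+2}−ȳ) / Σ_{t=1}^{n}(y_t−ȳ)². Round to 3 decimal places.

-0.237

Mean ȳ = (-4 − 4 + 6 + 3 + 6 + 1 − 4)/7 = 0.5714
Deviations from mean: -4.5714, -4.5714, 5.4286, 2.4286, 5.4286, 0.4286, -4.5714
Σ(y_t−ȳ)(y_{t+2}−ȳ) = (-24.8163) + (-11.1020) + (29.4694) + (1.0408) + (-24.8163) = -30.2245
Denominator Σ(y_t−ȳ)² = 127.7143
r_2 = -30.2245 / 127.7143 = -0.237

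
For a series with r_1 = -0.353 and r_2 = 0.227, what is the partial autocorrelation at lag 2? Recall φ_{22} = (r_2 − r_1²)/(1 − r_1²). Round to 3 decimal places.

φ_{22} = (r_2 − r_1²) / (1 − r_1²)
r_1² = (-0.353)² = 0.124609
Numerator = 0.227 − 0.1246 = 0.1024; denominator = 1 − 0.1246 = 0.8754
φ_{22} = 0.1024 / 0.8754 = 0.117

0.117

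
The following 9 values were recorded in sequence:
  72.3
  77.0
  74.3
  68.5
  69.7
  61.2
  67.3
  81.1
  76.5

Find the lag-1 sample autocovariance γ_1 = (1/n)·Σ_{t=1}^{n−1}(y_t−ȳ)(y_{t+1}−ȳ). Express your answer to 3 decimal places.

9.636

Mean ȳ = (72.3 + 77.0 + 74.3 + 68.5 + 69.7 + 61.2 + 67.3 + 81.1 + 76.5)/9 = 71.9889
Σ_{t=1}^{8}(y_t−ȳ)(y_{t+1}−ȳ) = 86.7254
γ_1 = 86.7254 / 9 = 9.636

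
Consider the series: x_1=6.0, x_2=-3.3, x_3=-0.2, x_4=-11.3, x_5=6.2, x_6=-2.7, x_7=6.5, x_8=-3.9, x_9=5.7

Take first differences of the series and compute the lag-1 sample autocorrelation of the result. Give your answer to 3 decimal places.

First differences Δx: -9.3, 3.1, -11.1, 17.5, -8.9, 9.2, -10.4, 9.6
Mean of differences = -0.0375
Numerator Σ(Δx_t−Δx̄)(Δx_{t+1}−Δx̄) = -690.6639
Denominator Σ(Δx_t−Δx̄)² = 889.7188
r_1(Δx) = -690.6639 / 889.7188 = -0.776

-0.776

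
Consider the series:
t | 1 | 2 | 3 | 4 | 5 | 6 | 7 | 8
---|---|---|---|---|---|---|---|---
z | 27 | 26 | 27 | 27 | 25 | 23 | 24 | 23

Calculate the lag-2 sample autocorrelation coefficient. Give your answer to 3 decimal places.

0.250

Mean z̄ = (27 + 26 + 27 + 27 + 25 + 23 + 24 + 23)/8 = 25.2500
Deviations from mean: 1.7500, 0.7500, 1.7500, 1.7500, -0.2500, -2.2500, -1.2500, -2.2500
Σ(z_t−z̄)(z_{t+2}−z̄) = (3.0625) + (1.3125) + (-0.4375) + (-3.9375) + (0.3125) + (5.0625) = 5.3750
Denominator Σ(z_t−z̄)² = 21.5000
r_2 = 5.3750 / 21.5000 = 0.250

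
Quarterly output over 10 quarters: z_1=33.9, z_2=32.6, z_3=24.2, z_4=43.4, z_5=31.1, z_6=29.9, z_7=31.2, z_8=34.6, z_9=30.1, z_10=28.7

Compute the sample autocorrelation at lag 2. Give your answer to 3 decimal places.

-0.165

Mean z̄ = (33.9 + 32.6 + 24.2 + 43.4 + 31.1 + 29.9 + 31.2 + 34.6 + 30.1 + 28.7)/10 = 31.9700
Numerator Σ_{t=1}^{8}(z_t−z̄)(z_{t+2}−z̄) = -36.6298
Denominator Σ(z_t−z̄)² = 221.8810
r_2 = -36.6298 / 221.8810 = -0.165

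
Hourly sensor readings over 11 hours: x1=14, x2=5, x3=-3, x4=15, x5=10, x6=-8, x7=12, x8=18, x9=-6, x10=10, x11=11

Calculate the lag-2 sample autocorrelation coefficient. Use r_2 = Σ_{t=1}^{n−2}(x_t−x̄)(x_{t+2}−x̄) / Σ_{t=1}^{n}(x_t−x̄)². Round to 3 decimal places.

Mean x̄ = (14 + 5 − 3 + 15 + 10 − 8 + 12 + 18 − 6 + 10 + 11)/11 = 7.0909
Numerator Σ_{t=1}^{9}(x_t−x̄)(x_{t+2}−x̄) = -469.0165
Denominator Σ(x_t−x̄)² = 790.9091
r_2 = -469.0165 / 790.9091 = -0.593

-0.593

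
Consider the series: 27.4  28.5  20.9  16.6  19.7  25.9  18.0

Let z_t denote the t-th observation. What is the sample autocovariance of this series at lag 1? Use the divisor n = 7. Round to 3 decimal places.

Mean z̄ = (27.4 + 28.5 + 20.9 + 16.6 + 19.7 + 25.9 + 18.0)/7 = 22.4286
Deviations: 4.9714, 6.0714, -1.5286, -5.8286, -2.7286, 3.4714, -4.4286
Σ_{t=1}^{6}(z_t−z̄)(z_{t+1}−z̄) = 20.8706
γ_1 = 20.8706 / 7 = 2.982

2.982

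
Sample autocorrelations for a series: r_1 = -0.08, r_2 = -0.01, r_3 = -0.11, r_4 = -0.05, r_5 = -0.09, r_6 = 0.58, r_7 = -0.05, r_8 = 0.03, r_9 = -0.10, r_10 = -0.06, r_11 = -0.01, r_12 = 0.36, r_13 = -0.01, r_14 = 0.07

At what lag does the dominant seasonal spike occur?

The largest autocorrelation is r_6 = 0.58, with a weaker echo at lag 12 (0.36); the remaining lags stay at or below 0.07.
The dominant spike at lag 6 indicates a seasonal period of 6.

6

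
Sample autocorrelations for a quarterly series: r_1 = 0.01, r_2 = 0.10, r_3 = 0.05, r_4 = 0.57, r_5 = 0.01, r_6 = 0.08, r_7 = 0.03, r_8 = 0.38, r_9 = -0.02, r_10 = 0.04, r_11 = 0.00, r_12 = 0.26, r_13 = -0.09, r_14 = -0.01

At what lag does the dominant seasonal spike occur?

4

The largest autocorrelation is r_4 = 0.57, with weaker echoes at lags 8 (0.38) and 12 (0.26); the remaining lags stay at or below 0.10.
The dominant spike at lag 4 indicates a seasonal period of 4.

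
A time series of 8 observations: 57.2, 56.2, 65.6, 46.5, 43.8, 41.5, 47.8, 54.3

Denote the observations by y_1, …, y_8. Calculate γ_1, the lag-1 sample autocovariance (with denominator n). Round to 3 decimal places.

Mean ȳ = (57.2 + 56.2 + 65.6 + 46.5 + 43.8 + 41.5 + 47.8 + 54.3)/8 = 51.6125
Deviations: 5.5875, 4.5875, 13.9875, -5.1125, -7.8125, -10.1125, -3.8125, 2.6875
Σ_{t=1}^{7}(y_t−ȳ)(y_{t+1}−ȳ) = 165.5423
γ_1 = 165.5423 / 8 = 20.693

20.693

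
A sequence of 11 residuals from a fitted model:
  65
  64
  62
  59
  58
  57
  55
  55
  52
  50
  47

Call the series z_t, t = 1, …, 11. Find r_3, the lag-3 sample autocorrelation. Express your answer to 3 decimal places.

Mean z̄ = (65 + 64 + 62 + 59 + 58 + 57 + 55 + 55 + 52 + 50 + 47)/11 = 56.7273
Numerator Σ_{t=1}^{8}(z_t−z̄)(z_{t+3}−z̄) = 50.5041
Denominator Σ(z_t−z̄)² = 324.1818
r_3 = 50.5041 / 324.1818 = 0.156

0.156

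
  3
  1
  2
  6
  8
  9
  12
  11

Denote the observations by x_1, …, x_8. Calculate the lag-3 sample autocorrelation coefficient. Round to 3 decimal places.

-0.113

Mean x̄ = (3 + 1 + 2 + 6 + 8 + 9 + 12 + 11)/8 = 6.5000
Deviations from mean: -3.5000, -5.5000, -4.5000, -0.5000, 1.5000, 2.5000, 5.5000, 4.5000
Numerator Σ_{t=1}^{5}(x_t−x̄)(x_{t+3}−x̄) = -13.7500
Denominator Σ(x_t−x̄)² = 122.0000
r_3 = -13.7500 / 122.0000 = -0.113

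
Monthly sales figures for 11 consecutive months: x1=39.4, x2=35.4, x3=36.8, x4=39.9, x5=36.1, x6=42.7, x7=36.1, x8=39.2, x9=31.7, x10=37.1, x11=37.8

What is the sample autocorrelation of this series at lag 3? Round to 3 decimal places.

-0.376

Mean x̄ = (39.4 + 35.4 + 36.8 + 39.9 + 36.1 + 42.7 + 36.1 + 39.2 + 31.7 + 37.1 + 37.8)/11 = 37.4727
Numerator Σ_{t=1}^{8}(x_t−x̄)(x_{t+3}−x̄) = -30.7950
Denominator Σ(x_t−x̄)² = 82.0018
r_3 = -30.7950 / 82.0018 = -0.376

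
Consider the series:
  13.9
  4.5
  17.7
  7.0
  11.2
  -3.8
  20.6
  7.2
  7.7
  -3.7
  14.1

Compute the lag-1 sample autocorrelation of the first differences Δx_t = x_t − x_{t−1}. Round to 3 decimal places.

First differences Δx: -9.4, 13.2, -10.7, 4.2, -15.0, 24.4, -13.4, 0.5, -11.4, 17.8
Mean of differences = 0.0200
Numerator Σ(Δx_t−Δx̄)(Δx_{t+1}−Δx̄) = -1281.3764
Denominator Σ(Δx_t−Δx̄)² = 1841.6960
r_1(Δx) = -1281.3764 / 1841.6960 = -0.696

-0.696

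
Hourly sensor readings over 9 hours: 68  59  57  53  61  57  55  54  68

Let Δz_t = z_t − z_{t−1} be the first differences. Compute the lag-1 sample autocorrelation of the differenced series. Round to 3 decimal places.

-0.110

First differences Δz: -9, -2, -4, 8, -4, -2, -1, 14
Mean of differences = 0.0000
Numerator Σ(Δz_t−Δz̄)(Δz_{t+1}−Δz̄) = -42.0000
Denominator Σ(Δz_t−Δz̄)² = 382.0000
r_1(Δz) = -42.0000 / 382.0000 = -0.110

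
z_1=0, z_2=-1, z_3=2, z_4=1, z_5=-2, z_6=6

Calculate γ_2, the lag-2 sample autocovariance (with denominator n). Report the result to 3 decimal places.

-0.667

Mean z̄ = (0 − 1 + 2 + 1 − 2 + 6)/6 = 1.0000
Σ_{t=1}^{4}(z_t−z̄)(z_{t+2}−z̄) = -4.0000
γ_2 = -4.0000 / 6 = -0.667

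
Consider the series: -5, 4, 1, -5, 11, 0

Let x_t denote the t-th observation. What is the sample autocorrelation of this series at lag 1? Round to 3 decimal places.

Mean x̄ = (-5 + 4 + 1 − 5 + 11 + 0)/6 = 1.0000
Deviations from mean: -6.0000, 3.0000, 0.0000, -6.0000, 10.0000, -1.0000
Numerator Σ_{t=1}^{5}(x_t−x̄)(x_{t+1}−x̄) = -88.0000
Denominator Σ(x_t−x̄)² = 182.0000
r_1 = -88.0000 / 182.0000 = -0.484

-0.484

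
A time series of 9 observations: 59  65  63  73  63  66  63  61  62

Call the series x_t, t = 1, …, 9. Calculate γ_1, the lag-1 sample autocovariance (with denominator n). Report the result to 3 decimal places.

Mean x̄ = (59 + 65 + 63 + 73 + 63 + 66 + 63 + 61 + 62)/9 = 63.8889
Σ_{t=1}^{8}(x_t−x̄)(x_{t+1}−x̄) = -18.3457
γ_1 = -18.3457 / 9 = -2.038

-2.038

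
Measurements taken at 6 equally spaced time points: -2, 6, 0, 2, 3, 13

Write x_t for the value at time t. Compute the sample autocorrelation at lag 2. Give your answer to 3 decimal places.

0.027

Mean x̄ = (-2 + 6 + 0 + 2 + 3 + 13)/6 = 3.6667
Deviations from mean: -5.6667, 2.3333, -3.6667, -1.6667, -0.6667, 9.3333
Numerator Σ_{t=1}^{4}(x_t−x̄)(x_{t+2}−x̄) = 3.7778
Denominator Σ(x_t−x̄)² = 141.3333
r_2 = 3.7778 / 141.3333 = 0.027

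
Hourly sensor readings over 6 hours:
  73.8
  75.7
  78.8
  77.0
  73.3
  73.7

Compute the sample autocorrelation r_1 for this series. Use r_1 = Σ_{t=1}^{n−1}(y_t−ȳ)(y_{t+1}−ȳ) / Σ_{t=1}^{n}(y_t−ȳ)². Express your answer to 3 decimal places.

0.259

Mean ȳ = (73.8 + 75.7 + 78.8 + 77.0 + 73.3 + 73.7)/6 = 75.3833
Deviations from mean: -1.5833, 0.3167, 3.4167, 1.6167, -2.0833, -1.6833
Numerator Σ_{t=1}^{5}(y_t−ȳ)(y_{t+1}−ȳ) = 6.2431
Denominator Σ(y_t−ȳ)² = 24.0683
r_1 = 6.2431 / 24.0683 = 0.259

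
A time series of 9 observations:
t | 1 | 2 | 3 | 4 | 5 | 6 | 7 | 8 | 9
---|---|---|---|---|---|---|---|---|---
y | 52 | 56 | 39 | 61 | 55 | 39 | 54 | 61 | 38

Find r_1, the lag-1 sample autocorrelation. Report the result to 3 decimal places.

Mean ȳ = (52 + 56 + 39 + 61 + 55 + 39 + 54 + 61 + 38)/9 = 50.5556
Numerator Σ_{t=1}^{8}(y_t−ȳ)(y_{t+1}−ȳ) = -315.6420
Denominator Σ(y_t−ȳ)² = 706.2222
r_1 = -315.6420 / 706.2222 = -0.447

-0.447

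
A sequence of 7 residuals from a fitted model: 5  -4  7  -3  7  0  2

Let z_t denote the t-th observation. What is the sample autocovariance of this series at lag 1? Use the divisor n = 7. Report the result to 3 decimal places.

-15.429

Mean z̄ = (5 − 4 + 7 − 3 + 7 + 0 + 2)/7 = 2.0000
Deviations: 3.0000, -6.0000, 5.0000, -5.0000, 5.0000, -2.0000, 0.0000
Σ_{t=1}^{6}(z_t−z̄)(z_{t+1}−z̄) = -108.0000
γ_1 = -108.0000 / 7 = -15.429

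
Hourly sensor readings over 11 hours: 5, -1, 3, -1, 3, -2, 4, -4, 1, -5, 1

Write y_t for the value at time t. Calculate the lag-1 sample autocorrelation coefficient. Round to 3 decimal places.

Mean ȳ = (5 − 1 + 3 − 1 + 3 − 2 + 4 − 4 + 1 − 5 + 1)/11 = 0.3636
Numerator Σ_{t=1}^{10}(y_t−ȳ)(y_{t+1}−ȳ) = -57.4050
Denominator Σ(y_t−ȳ)² = 106.5455
r_1 = -57.4050 / 106.5455 = -0.539

-0.539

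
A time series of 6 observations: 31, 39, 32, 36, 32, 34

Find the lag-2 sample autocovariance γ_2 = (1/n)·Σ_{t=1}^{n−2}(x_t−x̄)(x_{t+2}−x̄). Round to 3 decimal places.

Mean x̄ = (31 + 39 + 32 + 36 + 32 + 34)/6 = 34.0000
Σ_{t=1}^{4}(x_t−x̄)(x_{t+2}−x̄) = 20.0000
γ_2 = 20.0000 / 6 = 3.333

3.333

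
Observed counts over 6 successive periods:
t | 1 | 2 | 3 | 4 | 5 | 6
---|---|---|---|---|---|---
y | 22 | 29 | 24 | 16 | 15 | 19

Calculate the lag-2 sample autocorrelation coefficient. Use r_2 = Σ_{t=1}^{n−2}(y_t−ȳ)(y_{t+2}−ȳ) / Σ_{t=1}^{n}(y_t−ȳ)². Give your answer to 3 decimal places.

-0.327

Mean ȳ = (22 + 29 + 24 + 16 + 15 + 19)/6 = 20.8333
Deviations from mean: 1.1667, 8.1667, 3.1667, -4.8333, -5.8333, -1.8333
Numerator Σ_{t=1}^{4}(y_t−ȳ)(y_{t+2}−ȳ) = -45.3889
Denominator Σ(y_t−ȳ)² = 138.8333
r_2 = -45.3889 / 138.8333 = -0.327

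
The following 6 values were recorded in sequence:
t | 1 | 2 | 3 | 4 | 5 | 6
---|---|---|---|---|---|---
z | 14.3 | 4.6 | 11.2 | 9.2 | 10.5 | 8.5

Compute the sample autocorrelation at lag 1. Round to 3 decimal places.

Mean z̄ = (14.3 + 4.6 + 11.2 + 9.2 + 10.5 + 8.5)/6 = 9.7167
Deviations from mean: 4.5833, -5.1167, 1.4833, -0.5167, 0.7833, -1.2167
Σ(z_t−z̄)(z_{t+1}−z̄) = (-23.4514) + (-7.5897) + (-0.7664) + (-0.4047) + (-0.9531) = -33.1653
Denominator Σ(z_t−z̄)² = 51.7483
r_1 = -33.1653 / 51.7483 = -0.641

-0.641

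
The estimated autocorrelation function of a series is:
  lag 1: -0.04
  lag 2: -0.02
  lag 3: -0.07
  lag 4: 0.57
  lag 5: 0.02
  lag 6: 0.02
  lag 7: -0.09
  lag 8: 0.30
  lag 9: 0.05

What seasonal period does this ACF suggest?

The largest autocorrelation is r_4 = 0.57, with a weaker echo at lag 8 (0.30); the remaining lags stay at or below 0.05.
The dominant spike at lag 4 indicates a seasonal period of 4.

4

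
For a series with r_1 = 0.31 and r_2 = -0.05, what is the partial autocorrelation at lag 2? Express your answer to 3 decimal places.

-0.162

φ_{22} = (r_2 − r_1²) / (1 − r_1²)
r_1² = (0.31)² = 0.0961
Numerator = -0.05 − 0.0961 = -0.1461; denominator = 1 − 0.0961 = 0.9039
φ_{22} = -0.1461 / 0.9039 = -0.162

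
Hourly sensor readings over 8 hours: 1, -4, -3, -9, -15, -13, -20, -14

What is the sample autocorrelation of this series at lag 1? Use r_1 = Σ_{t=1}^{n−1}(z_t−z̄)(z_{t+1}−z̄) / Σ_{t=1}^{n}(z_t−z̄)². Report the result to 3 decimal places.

Mean z̄ = (1 − 4 − 3 − 9 − 15 − 13 − 20 − 14)/8 = -9.6250
Deviations from mean: 10.6250, 5.6250, 6.6250, 0.6250, -5.3750, -3.3750, -10.3750, -4.3750
Numerator Σ_{t=1}^{7}(z_t−z̄)(z_{t+1}−z̄) = 196.3594
Denominator Σ(z_t−z̄)² = 355.8750
r_1 = 196.3594 / 355.8750 = 0.552

0.552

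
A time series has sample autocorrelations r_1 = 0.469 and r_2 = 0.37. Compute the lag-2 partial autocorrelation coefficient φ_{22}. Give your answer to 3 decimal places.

φ_{22} = (r_2 − r_1²) / (1 − r_1²)
r_1² = (0.469)² = 0.219961
Numerator = 0.37 − 0.2200 = 0.1500; denominator = 1 − 0.2200 = 0.7800
φ_{22} = 0.1500 / 0.7800 = 0.192

0.192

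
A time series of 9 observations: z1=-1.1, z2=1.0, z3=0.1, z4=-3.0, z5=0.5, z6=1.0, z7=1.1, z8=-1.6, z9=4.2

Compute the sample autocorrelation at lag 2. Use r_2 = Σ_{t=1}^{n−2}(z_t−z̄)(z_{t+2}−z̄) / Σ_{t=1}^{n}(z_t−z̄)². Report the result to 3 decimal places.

Mean z̄ = (-1.1 + 1.0 + 0.1 − 3.0 + 0.5 + 1.0 + 1.1 − 1.6 + 4.2)/9 = 0.2444
Numerator Σ_{t=1}^{7}(z_t−z̄)(z_{t+2}−z̄) = -2.5362
Denominator Σ(z_t−z̄)² = 33.3422
r_2 = -2.5362 / 33.3422 = -0.076

-0.076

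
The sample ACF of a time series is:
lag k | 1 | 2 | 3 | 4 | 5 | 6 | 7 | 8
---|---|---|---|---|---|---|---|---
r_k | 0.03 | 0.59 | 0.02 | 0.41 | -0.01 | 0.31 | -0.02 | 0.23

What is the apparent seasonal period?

The largest autocorrelation is r_2 = 0.59, with weaker echoes at lags 4 (0.41), 6 (0.31) and 8 (0.23); the remaining lags stay at or below 0.03.
The dominant spike at lag 2 indicates a seasonal period of 2.

2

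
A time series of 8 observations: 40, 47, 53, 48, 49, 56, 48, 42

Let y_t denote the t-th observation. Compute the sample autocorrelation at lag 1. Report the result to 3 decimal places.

0.066

Mean ȳ = (40 + 47 + 53 + 48 + 49 + 56 + 48 + 42)/8 = 47.8750
Numerator Σ_{t=1}^{7}(y_t−ȳ)(y_{t+1}−ȳ) = 12.6094
Denominator Σ(y_t−ȳ)² = 190.8750
r_1 = 12.6094 / 190.8750 = 0.066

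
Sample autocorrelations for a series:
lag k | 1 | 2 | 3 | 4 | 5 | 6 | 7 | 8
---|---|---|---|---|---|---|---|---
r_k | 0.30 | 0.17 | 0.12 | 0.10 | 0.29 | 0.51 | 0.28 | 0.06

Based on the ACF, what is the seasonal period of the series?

The largest autocorrelation is r_6 = 0.51; the remaining lags stay at or below 0.30. The elevated value at lag 1 (0.30), dropping to 0.17 at lag 2, reflects decaying short-term dependence rather than seasonality.
The dominant spike at lag 6 indicates a seasonal period of 6.

6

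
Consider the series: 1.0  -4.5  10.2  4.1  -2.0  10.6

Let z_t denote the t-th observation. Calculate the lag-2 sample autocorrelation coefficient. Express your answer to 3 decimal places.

-0.267

Mean z̄ = (1.0 − 4.5 + 10.2 + 4.1 − 2.0 + 10.6)/6 = 3.2333
Deviations from mean: -2.2333, -7.7333, 6.9667, 0.8667, -5.2333, 7.3667
Numerator Σ_{t=1}^{4}(z_t−z̄)(z_{t+2}−z̄) = -52.3356
Denominator Σ(z_t−z̄)² = 195.7333
r_2 = -52.3356 / 195.7333 = -0.267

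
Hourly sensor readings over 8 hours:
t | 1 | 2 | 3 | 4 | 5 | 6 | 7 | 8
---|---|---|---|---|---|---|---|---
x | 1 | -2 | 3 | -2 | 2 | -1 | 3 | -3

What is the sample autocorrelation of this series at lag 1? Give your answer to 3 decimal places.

-0.792

Mean x̄ = (1 − 2 + 3 − 2 + 2 − 1 + 3 − 3)/8 = 0.1250
Deviations from mean: 0.8750, -2.1250, 2.8750, -2.1250, 1.8750, -1.1250, 2.8750, -3.1250
Numerator Σ_{t=1}^{7}(x_t−x̄)(x_{t+1}−x̄) = -32.3906
Denominator Σ(x_t−x̄)² = 40.8750
r_1 = -32.3906 / 40.8750 = -0.792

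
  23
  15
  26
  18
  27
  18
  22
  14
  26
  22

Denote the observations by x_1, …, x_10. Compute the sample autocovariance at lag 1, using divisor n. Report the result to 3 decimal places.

-13.281

Mean x̄ = (23 + 15 + 26 + 18 + 27 + 18 + 22 + 14 + 26 + 22)/10 = 21.1000
Σ_{t=1}^{9}(x_t−x̄)(x_{t+1}−x̄) = -132.8100
γ_1 = -132.8100 / 10 = -13.281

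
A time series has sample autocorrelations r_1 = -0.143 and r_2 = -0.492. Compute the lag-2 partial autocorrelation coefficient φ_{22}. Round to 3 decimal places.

-0.523

φ_{22} = (r_2 − r_1²) / (1 − r_1²)
r_1² = (-0.143)² = 0.020449
Numerator = -0.492 − 0.0204 = -0.5124; denominator = 1 − 0.0204 = 0.9796
φ_{22} = -0.5124 / 0.9796 = -0.523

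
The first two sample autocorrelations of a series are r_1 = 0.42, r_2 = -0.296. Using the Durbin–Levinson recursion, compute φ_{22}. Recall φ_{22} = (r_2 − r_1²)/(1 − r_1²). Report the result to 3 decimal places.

-0.574

φ_{22} = (r_2 − r_1²) / (1 − r_1²)
r_1² = (0.42)² = 0.1764
Numerator = -0.296 − 0.1764 = -0.4724; denominator = 1 − 0.1764 = 0.8236
φ_{22} = -0.4724 / 0.8236 = -0.574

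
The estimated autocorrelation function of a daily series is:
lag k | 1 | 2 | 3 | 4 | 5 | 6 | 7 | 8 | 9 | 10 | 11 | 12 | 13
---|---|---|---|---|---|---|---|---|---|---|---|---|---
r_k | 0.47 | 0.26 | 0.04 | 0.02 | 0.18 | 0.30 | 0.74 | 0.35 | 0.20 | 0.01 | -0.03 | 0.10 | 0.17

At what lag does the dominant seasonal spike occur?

7

The largest autocorrelation is r_7 = 0.74; the remaining lags stay at or below 0.47. The elevated value at lag 1 (0.47), dropping to 0.26 at lag 2, reflects decaying short-term dependence rather than seasonality.
The dominant spike at lag 7 indicates a seasonal period of 7.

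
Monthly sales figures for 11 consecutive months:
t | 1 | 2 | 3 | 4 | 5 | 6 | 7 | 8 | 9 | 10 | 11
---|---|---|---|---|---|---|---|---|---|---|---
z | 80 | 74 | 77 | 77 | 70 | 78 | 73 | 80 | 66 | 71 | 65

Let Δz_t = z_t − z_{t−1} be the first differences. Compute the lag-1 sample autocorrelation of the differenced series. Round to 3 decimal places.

First differences Δz: -6, 3, 0, -7, 8, -5, 7, -14, 5, -6
Mean of differences = -1.5000
Numerator Σ(Δz_t−Δz̄)(Δz_{t+1}−Δz̄) = -353.7500
Denominator Σ(Δz_t−Δz̄)² = 466.5000
r_1(Δz) = -353.7500 / 466.5000 = -0.758

-0.758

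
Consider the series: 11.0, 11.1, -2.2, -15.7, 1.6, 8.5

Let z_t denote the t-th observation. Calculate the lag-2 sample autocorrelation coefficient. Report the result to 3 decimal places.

Mean z̄ = (11.0 + 11.1 − 2.2 − 15.7 + 1.6 + 8.5)/6 = 2.3833
Numerator Σ_{t=1}^{4}(z_t−z̄)(z_{t+2}−z̄) = -304.1389
Denominator Σ(z_t−z̄)² = 536.2683
r_2 = -304.1389 / 536.2683 = -0.567

-0.567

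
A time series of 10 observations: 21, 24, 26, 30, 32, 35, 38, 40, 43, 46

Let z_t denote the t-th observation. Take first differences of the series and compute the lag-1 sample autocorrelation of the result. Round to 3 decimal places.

-0.701

First differences Δz: 3, 2, 4, 2, 3, 3, 2, 3, 3
Mean of differences = 2.7778
Numerator Σ(Δz_t−Δz̄)(Δz_{t+1}−Δz̄) = -2.4938
Denominator Σ(Δz_t−Δz̄)² = 3.5556
r_1(Δz) = -2.4938 / 3.5556 = -0.701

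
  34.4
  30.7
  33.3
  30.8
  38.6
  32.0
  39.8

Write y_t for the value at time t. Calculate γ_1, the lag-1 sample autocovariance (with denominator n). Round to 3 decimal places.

Mean ȳ = (34.4 + 30.7 + 33.3 + 30.8 + 38.6 + 32.0 + 39.8)/7 = 34.2286
Deviations: 0.1714, -3.5286, -0.9286, -3.4286, 4.3714, -2.2286, 5.5714
Σ_{t=1}^{6}(y_t−ȳ)(y_{t+1}−ȳ) = -31.2908
γ_1 = -31.2908 / 7 = -4.470

-4.470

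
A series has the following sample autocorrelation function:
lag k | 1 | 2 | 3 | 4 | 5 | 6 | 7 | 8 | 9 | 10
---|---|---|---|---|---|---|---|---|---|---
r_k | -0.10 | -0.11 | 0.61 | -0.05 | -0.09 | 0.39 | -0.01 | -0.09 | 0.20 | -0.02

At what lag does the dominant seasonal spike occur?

The largest autocorrelation is r_3 = 0.61, with weaker echoes at lags 6 (0.39) and 9 (0.20); the remaining lags stay at or below -0.01.
The dominant spike at lag 3 indicates a seasonal period of 3.

3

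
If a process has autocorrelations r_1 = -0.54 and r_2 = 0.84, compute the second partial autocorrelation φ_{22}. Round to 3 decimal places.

0.774

φ_{22} = (r_2 − r_1²) / (1 − r_1²)
r_1² = (-0.54)² = 0.2916
Numerator = 0.84 − 0.2916 = 0.5484; denominator = 1 − 0.2916 = 0.7084
φ_{22} = 0.5484 / 0.7084 = 0.774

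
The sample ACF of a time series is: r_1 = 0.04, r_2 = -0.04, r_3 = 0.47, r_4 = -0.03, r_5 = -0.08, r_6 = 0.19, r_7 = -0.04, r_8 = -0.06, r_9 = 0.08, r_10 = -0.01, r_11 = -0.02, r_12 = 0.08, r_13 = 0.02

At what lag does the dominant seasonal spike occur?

The largest autocorrelation is r_3 = 0.47, with a weaker echo at lag 6 (0.19); the remaining lags stay at or below 0.08.
The dominant spike at lag 3 indicates a seasonal period of 3.

3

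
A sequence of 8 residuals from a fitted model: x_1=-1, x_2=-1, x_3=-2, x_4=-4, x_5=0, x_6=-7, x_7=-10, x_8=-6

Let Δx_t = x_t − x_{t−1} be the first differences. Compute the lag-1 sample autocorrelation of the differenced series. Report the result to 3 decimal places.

First differences Δx: 0, -1, -2, 4, -7, -3, 4
Mean of differences = -0.7143
Numerator Σ(Δx_t−Δx̄)(Δx_{t+1}−Δx̄) = -31.9388
Denominator Σ(Δx_t−Δx̄)² = 91.4286
r_1(Δx) = -31.9388 / 91.4286 = -0.349

-0.349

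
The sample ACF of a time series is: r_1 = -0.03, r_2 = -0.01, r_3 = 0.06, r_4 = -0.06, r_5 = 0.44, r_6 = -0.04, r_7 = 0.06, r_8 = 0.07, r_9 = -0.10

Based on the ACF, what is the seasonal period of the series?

5

The largest autocorrelation is r_5 = 0.44; the remaining lags stay at or below 0.07.
The dominant spike at lag 5 indicates a seasonal period of 5.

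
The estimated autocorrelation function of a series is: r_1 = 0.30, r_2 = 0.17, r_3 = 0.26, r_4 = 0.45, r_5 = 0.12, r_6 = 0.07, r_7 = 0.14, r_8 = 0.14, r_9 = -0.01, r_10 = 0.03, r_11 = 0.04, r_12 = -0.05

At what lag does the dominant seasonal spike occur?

The largest autocorrelation is r_4 = 0.45; the remaining lags stay at or below 0.30. The elevated value at lag 1 (0.30), dropping to 0.17 at lag 2, reflects decaying short-term dependence rather than seasonality.
The dominant spike at lag 4 indicates a seasonal period of 4.

4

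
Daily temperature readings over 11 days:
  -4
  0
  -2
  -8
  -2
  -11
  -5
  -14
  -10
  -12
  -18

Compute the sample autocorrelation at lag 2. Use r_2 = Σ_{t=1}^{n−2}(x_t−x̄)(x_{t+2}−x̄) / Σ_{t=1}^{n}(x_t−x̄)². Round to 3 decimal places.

0.409

Mean x̄ = (-4 + 0 − 2 − 8 − 2 − 11 − 5 − 14 − 10 − 12 − 18)/11 = -7.8182
Numerator Σ_{t=1}^{9}(x_t−x̄)(x_{t+2}−x̄) = 133.2066
Denominator Σ(x_t−x̄)² = 325.6364
r_2 = 133.2066 / 325.6364 = 0.409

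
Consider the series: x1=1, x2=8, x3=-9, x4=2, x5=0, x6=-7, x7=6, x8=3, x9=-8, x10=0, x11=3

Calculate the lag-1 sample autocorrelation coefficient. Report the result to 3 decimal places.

Mean x̄ = (1 + 8 − 9 + 2 + 0 − 7 + 6 + 3 − 8 + 0 + 3)/11 = -0.0909
Numerator Σ_{t=1}^{10}(x_t−x̄)(x_{t+1}−x̄) = -130.4628
Denominator Σ(x_t−x̄)² = 316.9091
r_1 = -130.4628 / 316.9091 = -0.412

-0.412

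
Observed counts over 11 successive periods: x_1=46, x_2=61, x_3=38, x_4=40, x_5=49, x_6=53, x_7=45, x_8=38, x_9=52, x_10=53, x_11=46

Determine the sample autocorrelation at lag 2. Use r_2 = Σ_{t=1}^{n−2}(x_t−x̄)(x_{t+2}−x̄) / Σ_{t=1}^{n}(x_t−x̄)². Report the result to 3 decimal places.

Mean x̄ = (46 + 61 + 38 + 40 + 49 + 53 + 45 + 38 + 52 + 53 + 46)/11 = 47.3636
Numerator Σ_{t=1}^{9}(x_t−x̄)(x_{t+2}−x̄) = -271.1736
Denominator Σ(x_t−x̄)² = 512.5455
r_2 = -271.1736 / 512.5455 = -0.529

-0.529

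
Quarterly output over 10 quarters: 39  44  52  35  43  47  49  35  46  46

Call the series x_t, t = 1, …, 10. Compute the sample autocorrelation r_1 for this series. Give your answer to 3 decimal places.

Mean x̄ = (39 + 44 + 52 + 35 + 43 + 47 + 49 + 35 + 46 + 46)/10 = 43.6000
Numerator Σ_{t=1}^{9}(x_t−x̄)(x_{t+1}−x̄) = -110.5600
Denominator Σ(x_t−x̄)² = 292.4000
r_1 = -110.5600 / 292.4000 = -0.378

-0.378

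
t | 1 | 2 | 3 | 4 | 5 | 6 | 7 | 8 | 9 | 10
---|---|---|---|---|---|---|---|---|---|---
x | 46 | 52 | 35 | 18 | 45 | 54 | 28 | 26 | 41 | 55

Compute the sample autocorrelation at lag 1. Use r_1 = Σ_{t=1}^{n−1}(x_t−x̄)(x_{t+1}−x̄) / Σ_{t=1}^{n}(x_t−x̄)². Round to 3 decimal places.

0.056

Mean x̄ = (46 + 52 + 35 + 18 + 45 + 54 + 28 + 26 + 41 + 55)/10 = 40.0000
Numerator Σ_{t=1}^{9}(x_t−x̄)(x_{t+1}−x̄) = 83.0000
Denominator Σ(x_t−x̄)² = 1476.0000
r_1 = 83.0000 / 1476.0000 = 0.056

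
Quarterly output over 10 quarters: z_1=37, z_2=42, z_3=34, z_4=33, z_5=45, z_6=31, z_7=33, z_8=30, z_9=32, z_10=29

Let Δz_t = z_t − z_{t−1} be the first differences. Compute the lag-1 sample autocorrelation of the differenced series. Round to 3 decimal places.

First differences Δz: 5, -8, -1, 12, -14, 2, -3, 2, -3
Mean of differences = -0.8889
Numerator Σ(Δz_t−Δz̄)(Δz_{t+1}−Δz̄) = -267.6790
Denominator Σ(Δz_t−Δz̄)² = 448.8889
r_1(Δz) = -267.6790 / 448.8889 = -0.596

-0.596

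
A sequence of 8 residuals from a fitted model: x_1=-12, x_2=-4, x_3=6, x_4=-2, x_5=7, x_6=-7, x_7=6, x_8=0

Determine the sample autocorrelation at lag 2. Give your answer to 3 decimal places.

Mean x̄ = (-12 − 4 + 6 − 2 + 7 − 7 + 6 + 0)/8 = -0.7500
Deviations from mean: -11.2500, -3.2500, 6.7500, -1.2500, 7.7500, -6.2500, 6.7500, 0.7500
Σ(x_t−x̄)(x_{t+2}−x̄) = (-75.9375) + (4.0625) + (52.3125) + (7.8125) + (52.3125) + (-4.6875) = 35.8750
Denominator Σ(x_t−x̄)² = 329.5000
r_2 = 35.8750 / 329.5000 = 0.109

0.109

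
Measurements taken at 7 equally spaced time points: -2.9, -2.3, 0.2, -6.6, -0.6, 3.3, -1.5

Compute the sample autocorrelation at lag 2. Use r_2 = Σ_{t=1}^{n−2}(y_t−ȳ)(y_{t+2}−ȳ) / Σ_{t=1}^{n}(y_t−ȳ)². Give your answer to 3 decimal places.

-0.383

Mean ȳ = (-2.9 − 2.3 + 0.2 − 6.6 − 0.6 + 3.3 − 1.5)/7 = -1.4857
Deviations from mean: -1.4143, -0.8143, 1.6857, -5.1143, 0.8857, 4.7857, -0.0143
Σ(y_t−ȳ)(y_{t+2}−ȳ) = (-2.3841) + (4.1645) + (1.4931) + (-24.4755) + (-0.0127) = -21.2147
Denominator Σ(y_t−ȳ)² = 55.3486
r_2 = -21.2147 / 55.3486 = -0.383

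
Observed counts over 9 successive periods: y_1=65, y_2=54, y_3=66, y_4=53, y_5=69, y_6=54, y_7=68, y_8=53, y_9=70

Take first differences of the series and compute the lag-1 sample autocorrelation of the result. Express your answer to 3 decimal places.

First differences Δy: -11, 12, -13, 16, -15, 14, -15, 17
Mean of differences = 0.6250
Numerator Σ(Δy_t−Δȳ)(Δy_{t+1}−Δȳ) = -1410.7656
Denominator Σ(Δy_t−Δȳ)² = 1621.8750
r_1(Δy) = -1410.7656 / 1621.8750 = -0.870

-0.870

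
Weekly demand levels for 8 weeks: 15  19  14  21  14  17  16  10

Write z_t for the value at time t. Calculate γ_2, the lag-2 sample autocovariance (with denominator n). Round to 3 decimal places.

2.547

Mean z̄ = (15 + 19 + 14 + 21 + 14 + 17 + 16 + 10)/8 = 15.7500
Σ_{t=1}^{6}(z_t−z̄)(z_{t+2}−z̄) = 20.3750
γ_2 = 20.3750 / 8 = 2.547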